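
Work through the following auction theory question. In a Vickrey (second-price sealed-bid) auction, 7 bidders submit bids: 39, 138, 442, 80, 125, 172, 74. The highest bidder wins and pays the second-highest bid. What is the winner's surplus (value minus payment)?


Step 1: Sort bids in descending order: 442, 172, 138, 125, 80, 74, 39
Step 2: The winning bid is the highest: 442
Step 3: The payment equals the second-highest bid: 172
Step 4: Surplus = winner's bid - payment = 442 - 172 = 270

270


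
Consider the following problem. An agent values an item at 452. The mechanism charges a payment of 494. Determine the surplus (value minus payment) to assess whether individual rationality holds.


Step 1: Surplus = value - payment = 452 - 494 = -42
Step 2: IR is violated (surplus < 0)

-42


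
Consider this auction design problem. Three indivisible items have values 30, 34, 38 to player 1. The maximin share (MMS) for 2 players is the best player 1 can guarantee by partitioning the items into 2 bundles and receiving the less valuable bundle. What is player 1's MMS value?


Step 1: Item values = 30, 34, 38
Step 2: Enumerate all 2-bundle partitions and take the smaller bundle:
  Partition 1: {30} vs {34,38} -> bundles 30, 72; min = 30
  Partition 2: {34} vs {30,38} -> bundles 34, 68; min = 34
  Partition 3: {38} vs {30,34} -> bundles 38, 64; min = 38
Step 3: MMS = max(30, 34, 38) = 38

38


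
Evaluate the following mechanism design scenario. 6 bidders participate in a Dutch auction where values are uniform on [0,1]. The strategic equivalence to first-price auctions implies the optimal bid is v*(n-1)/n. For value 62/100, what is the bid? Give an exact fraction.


Step 1: Dutch auctions are strategically equivalent to first-price auctions
Step 2: The equilibrium bid is b(v) = v*(n-1)/n
Step 3: b = 31/50 * 5/6
Step 4: b = 31/60

31/60


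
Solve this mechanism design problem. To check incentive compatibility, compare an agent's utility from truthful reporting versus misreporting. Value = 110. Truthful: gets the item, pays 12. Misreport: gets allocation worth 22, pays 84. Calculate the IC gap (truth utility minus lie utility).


Step 1: U(truth) = value - payment = 110 - 12 = 98
Step 2: U(lie) = allocation - payment = 22 - 84 = -62
Step 3: IC gap = 98 - (-62) = 160

160


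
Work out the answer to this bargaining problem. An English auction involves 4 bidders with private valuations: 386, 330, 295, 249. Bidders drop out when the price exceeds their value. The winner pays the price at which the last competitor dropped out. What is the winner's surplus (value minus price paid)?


Step 1: Identify the highest value: 386
Step 2: Identify the second-highest value: 330
Step 3: The final price = second-highest value = 330
Step 4: Surplus = 386 - 330 = 56

56


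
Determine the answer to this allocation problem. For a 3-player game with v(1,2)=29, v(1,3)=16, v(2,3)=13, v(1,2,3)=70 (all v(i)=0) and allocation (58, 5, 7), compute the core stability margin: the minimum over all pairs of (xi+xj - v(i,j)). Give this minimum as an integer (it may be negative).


Step 1: Slack for coalition (1,2): x1+x2 - v12 = 63 - 29 = 34
Step 2: Slack for coalition (1,3): x1+x3 - v13 = 65 - 16 = 49
Step 3: Slack for coalition (2,3): x2+x3 - v23 = 12 - 13 = -1
Step 4: Minimum slack = min(34, 49, -1) = -1, attained by (2,3); coalition (2,3) can block (slack < 0), so the allocation is not in the core

-1


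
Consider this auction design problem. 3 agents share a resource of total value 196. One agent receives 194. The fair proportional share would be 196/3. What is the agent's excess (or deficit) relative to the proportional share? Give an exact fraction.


Step 1: Proportional share = 196/3
Step 2: Agent's actual allocation = 194
Step 3: Excess = 194 - 196/3 = 386/3

386/3


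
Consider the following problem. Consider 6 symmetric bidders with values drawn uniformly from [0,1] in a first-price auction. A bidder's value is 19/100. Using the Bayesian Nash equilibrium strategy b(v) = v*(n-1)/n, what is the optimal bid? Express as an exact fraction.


Step 1: The symmetric BNE bidding function is b(v) = v * (n-1) / n
Step 2: Substitute v = 19/100 and n = 6
Step 3: b = 19/100 * 5/6
Step 4: b = 19/120

19/120


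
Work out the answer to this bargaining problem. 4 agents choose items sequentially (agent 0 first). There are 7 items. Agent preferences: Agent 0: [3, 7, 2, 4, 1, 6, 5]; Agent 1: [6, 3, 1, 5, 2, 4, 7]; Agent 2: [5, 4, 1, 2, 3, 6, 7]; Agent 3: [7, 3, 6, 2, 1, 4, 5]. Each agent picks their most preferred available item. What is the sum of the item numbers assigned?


Step 1: Agent 0 picks item 3
Step 2: Agent 1 picks item 6
Step 3: Agent 2 picks item 5
Step 4: Agent 3 picks item 7
Step 5: Sum = 3 + 6 + 5 + 7 = 21

21


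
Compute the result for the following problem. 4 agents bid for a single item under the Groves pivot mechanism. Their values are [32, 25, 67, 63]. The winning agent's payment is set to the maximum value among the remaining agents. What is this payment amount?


Step 1: The efficient winner is agent 2 with value 67
Step 2: Other agents' values: [32, 25, 63]
Step 3: Pivot payment = max(others) = 63
Step 4: The winner pays 63

63


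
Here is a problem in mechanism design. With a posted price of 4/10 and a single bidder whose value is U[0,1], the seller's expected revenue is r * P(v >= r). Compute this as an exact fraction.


Step 1: Posted price r = 2/5, value support [0,1]
Step 2: P(v >= r) = (1 - 2/5)/1 = 3/5
Step 3: Expected revenue = r * P(v >= r) = 2/5 * 3/5
Step 4: Revenue = 6/25

6/25


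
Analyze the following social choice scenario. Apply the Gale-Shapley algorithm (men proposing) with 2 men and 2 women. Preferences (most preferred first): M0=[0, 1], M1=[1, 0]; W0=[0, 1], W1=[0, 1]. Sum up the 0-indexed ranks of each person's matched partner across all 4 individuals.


Step 1: Run Gale-Shapley (men propose, women hold best offer):
  M0 proposes to W0; she accepts
  M1 proposes to W1; she accepts
Step 2: Final matching: W0-M0, W1-M1
Step 3: 0-indexed ranks (man's rank of his match, then woman's): 0 + 0 + 0 + 1
Step 4: Total rank sum = 1

1


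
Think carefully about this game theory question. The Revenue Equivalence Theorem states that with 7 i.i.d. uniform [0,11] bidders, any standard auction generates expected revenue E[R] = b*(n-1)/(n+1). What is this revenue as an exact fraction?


Step 1: By Revenue Equivalence, expected revenue = b*(n-1)/(n+1)
Step 2: Substituting n = 7, b = 11
Step 3: Revenue = 11*(7-1)/(7+1) = 11*6/8
Step 4: Revenue = 66/8 = 33/4

33/4


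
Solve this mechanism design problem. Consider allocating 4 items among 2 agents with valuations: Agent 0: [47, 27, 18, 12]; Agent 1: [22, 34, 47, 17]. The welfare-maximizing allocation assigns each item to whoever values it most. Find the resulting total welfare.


Step 1: For each item, find the maximum value among all agents.
Step 2: Item 0 -> Agent 0 (value 47)
Step 3: Item 1 -> Agent 1 (value 34)
Step 4: Item 2 -> Agent 1 (value 47)
Step 5: Item 3 -> Agent 1 (value 17)
Step 6: Total welfare = 47 + 34 + 47 + 17 = 145

145


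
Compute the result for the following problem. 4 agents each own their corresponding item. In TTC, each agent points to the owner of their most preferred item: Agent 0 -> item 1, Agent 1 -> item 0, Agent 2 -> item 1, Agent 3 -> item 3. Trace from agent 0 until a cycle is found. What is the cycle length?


Step 1: Trace the pointer graph from agent 0: 0 -> 1 -> 0
Step 2: A cycle is detected when we revisit agent 0
Step 3: The cycle is: 0 -> 1 -> 0
Step 4: Cycle length = 2

2


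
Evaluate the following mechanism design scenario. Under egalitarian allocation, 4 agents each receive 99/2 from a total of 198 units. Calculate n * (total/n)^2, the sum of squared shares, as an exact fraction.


Step 1: Each agent's share = 198/4 = 99/2
Step 2: Square of each share = (99/2)^2 = 9801/4
Step 3: Sum of squares = 4 * 9801/4 = 9801

9801


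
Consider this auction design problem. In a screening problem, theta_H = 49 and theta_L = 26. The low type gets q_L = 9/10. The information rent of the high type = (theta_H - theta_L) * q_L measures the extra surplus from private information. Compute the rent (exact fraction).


Step 1: theta_H - theta_L = 49 - 26 = 23
Step 2: Information rent = (theta_H - theta_L) * q_L
Step 3: = 23 * 9/10
Step 4: = 207/10

207/10


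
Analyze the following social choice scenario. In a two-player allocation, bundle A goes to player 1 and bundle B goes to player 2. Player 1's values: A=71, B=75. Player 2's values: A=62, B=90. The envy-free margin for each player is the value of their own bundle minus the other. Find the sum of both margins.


Step 1: Player 1's margin = v1(A) - v1(B) = 71 - 75 = -4
Step 2: Player 2's margin = v2(B) - v2(A) = 90 - 62 = 28
Step 3: Total margin = -4 + 28 = 24

24


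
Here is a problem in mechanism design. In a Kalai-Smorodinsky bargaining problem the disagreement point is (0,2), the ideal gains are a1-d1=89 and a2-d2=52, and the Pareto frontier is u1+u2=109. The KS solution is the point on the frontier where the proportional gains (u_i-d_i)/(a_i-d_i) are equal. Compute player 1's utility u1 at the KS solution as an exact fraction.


Step 1: At the KS point, (u1-d1)/r1 = (u2-d2)/r2 = t and u1+u2 = 109
Step 2: u1 = d1 + r1*t and u2 = d2 + r2*t, so (d1 + r1*t) + (d2 + r2*t) = 109
Step 3: t = (109 - 0 - 2)/(89 + 52) = 107/141
Step 4: u1 = d1 + r1*t = 0 + 89 * 107/141 = 9523/141
Step 5: (Check: u2 = d2 + r2*t = 5846/141; u1+u2 = 9523/141 + 5846/141 = 109, on the frontier.)

9523/141


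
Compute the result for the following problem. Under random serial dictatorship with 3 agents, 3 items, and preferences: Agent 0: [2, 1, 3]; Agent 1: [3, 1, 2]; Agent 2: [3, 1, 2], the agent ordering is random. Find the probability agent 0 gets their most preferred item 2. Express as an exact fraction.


Step 1: Agent 0 wants item 2
Step 2: There are 6 possible orderings of agents
Step 3: In 6 orderings, agent 0 gets item 2
Step 4: Probability = 6/6 = 1

1


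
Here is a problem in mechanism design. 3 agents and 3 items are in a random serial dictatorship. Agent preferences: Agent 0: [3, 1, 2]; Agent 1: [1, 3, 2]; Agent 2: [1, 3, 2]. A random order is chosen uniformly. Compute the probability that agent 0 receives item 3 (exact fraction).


Step 1: Agent 0 wants item 3
Step 2: There are 6 possible orderings of agents
Step 3: In 4 orderings, agent 0 gets item 3
Step 4: Probability = 4/6 = 2/3

2/3


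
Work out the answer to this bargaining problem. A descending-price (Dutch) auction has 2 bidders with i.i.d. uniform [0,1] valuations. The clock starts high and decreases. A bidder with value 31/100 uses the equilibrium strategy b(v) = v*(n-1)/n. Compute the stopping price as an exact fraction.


Step 1: Dutch auctions are strategically equivalent to first-price auctions
Step 2: The equilibrium bid is b(v) = v*(n-1)/n
Step 3: b = 31/100 * 1/2
Step 4: b = 31/200

31/200


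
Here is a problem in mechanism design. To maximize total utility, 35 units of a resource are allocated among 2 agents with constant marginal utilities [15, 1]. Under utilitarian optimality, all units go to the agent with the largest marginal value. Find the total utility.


Step 1: The marginal utilities are [15, 1]
Step 2: The highest marginal utility is 15
Step 3: All 35 units go to that agent
Step 4: Total utility = 15 * 35 = 525

525


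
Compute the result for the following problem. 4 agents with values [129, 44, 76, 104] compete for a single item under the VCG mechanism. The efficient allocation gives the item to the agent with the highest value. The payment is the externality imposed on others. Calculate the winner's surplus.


Step 1: The winner is the agent with the highest value: agent 0 with value 129
Step 2: Values of other agents: [44, 76, 104]
Step 3: VCG payment = max of others' values = 104
Step 4: Surplus = 129 - 104 = 25

25


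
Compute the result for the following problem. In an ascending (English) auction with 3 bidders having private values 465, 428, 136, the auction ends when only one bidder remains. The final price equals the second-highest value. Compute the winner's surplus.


Step 1: Identify the highest value: 465
Step 2: Identify the second-highest value: 428
Step 3: The final price = second-highest value = 428
Step 4: Surplus = 465 - 428 = 37

37


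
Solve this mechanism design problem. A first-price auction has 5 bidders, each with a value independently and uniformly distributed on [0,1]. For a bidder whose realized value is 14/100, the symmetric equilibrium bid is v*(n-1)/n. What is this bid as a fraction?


Step 1: The symmetric BNE bidding function is b(v) = v * (n-1) / n
Step 2: Substitute v = 7/50 and n = 5
Step 3: b = 7/50 * 4/5
Step 4: b = 14/125

14/125


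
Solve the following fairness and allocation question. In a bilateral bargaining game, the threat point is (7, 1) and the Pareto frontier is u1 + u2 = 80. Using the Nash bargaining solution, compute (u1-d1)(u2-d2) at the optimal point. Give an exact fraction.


Step 1: The Nash solution splits surplus symmetrically above the disagreement point
Step 2: u1 = (total + d1 - d2)/2 = (80 + 7 - 1)/2 = 43
Step 3: u2 = (total - d1 + d2)/2 = (80 - 7 + 1)/2 = 37
Step 4: Nash product = (43 - 7) * (37 - 1)
Step 5: = 36 * 36 = 1296

1296


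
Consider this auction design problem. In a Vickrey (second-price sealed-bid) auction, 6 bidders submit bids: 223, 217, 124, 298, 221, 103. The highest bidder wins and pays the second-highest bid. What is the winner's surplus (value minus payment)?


Step 1: Sort bids in descending order: 298, 223, 221, 217, 124, 103
Step 2: The winning bid is the highest: 298
Step 3: The payment equals the second-highest bid: 223
Step 4: Surplus = winner's bid - payment = 298 - 223 = 75

75


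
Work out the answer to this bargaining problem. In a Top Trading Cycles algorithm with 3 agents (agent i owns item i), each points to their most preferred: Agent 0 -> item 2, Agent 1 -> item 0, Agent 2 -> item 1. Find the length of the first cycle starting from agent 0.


Step 1: Trace the pointer graph from agent 0: 0 -> 2 -> 1 -> 0
Step 2: A cycle is detected when we revisit agent 0
Step 3: The cycle is: 0 -> 2 -> 1 -> 0
Step 4: Cycle length = 3

3


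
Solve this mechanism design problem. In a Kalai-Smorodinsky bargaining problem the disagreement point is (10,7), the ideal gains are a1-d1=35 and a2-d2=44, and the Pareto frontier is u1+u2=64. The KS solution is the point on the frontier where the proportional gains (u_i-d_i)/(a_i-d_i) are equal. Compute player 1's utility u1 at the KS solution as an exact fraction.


Step 1: At the KS point, (u1-d1)/r1 = (u2-d2)/r2 = t and u1+u2 = 64
Step 2: u1 = d1 + r1*t and u2 = d2 + r2*t, so (d1 + r1*t) + (d2 + r2*t) = 64
Step 3: t = (64 - 10 - 7)/(35 + 44) = 47/79
Step 4: u1 = d1 + r1*t = 10 + 35 * 47/79 = 2435/79
Step 5: (Check: u2 = d2 + r2*t = 2621/79; u1+u2 = 2435/79 + 2621/79 = 64, on the frontier.)

2435/79


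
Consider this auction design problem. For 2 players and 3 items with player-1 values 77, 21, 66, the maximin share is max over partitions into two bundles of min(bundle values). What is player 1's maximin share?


Step 1: Item values = 77, 21, 66
Step 2: Enumerate all 2-bundle partitions and take the smaller bundle:
  Partition 1: {77} vs {21,66} -> bundles 77, 87; min = 77
  Partition 2: {21} vs {77,66} -> bundles 21, 143; min = 21
  Partition 3: {66} vs {77,21} -> bundles 66, 98; min = 66
Step 3: MMS = max(77, 21, 66) = 77

77


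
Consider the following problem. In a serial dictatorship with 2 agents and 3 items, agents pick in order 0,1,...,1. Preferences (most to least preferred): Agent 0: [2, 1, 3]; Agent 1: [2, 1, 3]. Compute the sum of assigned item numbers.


Step 1: Agent 0 picks item 2
Step 2: Agent 1 picks item 1
Step 3: Sum = 2 + 1 = 3

3


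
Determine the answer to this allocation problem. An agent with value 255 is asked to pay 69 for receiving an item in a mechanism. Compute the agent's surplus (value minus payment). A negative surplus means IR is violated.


Step 1: Surplus = value - payment = 255 - 69 = 186
Step 2: IR is satisfied (surplus >= 0)

186


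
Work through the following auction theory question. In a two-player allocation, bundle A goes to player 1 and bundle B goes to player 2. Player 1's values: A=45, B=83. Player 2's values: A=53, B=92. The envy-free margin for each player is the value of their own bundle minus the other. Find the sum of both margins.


Step 1: Player 1's margin = v1(A) - v1(B) = 45 - 83 = -38
Step 2: Player 2's margin = v2(B) - v2(A) = 92 - 53 = 39
Step 3: Total margin = -38 + 39 = 1

1


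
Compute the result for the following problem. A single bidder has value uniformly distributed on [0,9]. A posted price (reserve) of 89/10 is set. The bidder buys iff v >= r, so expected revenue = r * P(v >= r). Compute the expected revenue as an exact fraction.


Step 1: Posted price r = 89/10, value support [0,9]
Step 2: P(v >= r) = (9 - 89/10)/9 = 1/90
Step 3: Expected revenue = r * P(v >= r) = 89/10 * 1/90
Step 4: Revenue = 89/900

89/900


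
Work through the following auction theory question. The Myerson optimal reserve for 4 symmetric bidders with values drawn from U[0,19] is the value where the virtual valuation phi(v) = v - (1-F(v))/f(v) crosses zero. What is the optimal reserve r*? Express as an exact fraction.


Step 1: For U[0,19], F(v) = v/19 and f(v) = 1/19
Step 2: phi(v) = v - (1 - v/19)/(1/19) = v - (19 - v) = 2v - 19
Step 3: Set phi(r*) = 0: 2r* - 19 = 0
Step 4: r* = 19/2 (the number of bidders n = 4 does not enter)

19/2


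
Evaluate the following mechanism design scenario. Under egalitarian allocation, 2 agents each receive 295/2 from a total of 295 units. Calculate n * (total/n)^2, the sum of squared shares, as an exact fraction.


Step 1: Each agent's share = 295/2
Step 2: Square of each share = (295/2)^2 = 87025/4
Step 3: Sum of squares = 2 * 87025/4 = 87025/2

87025/2


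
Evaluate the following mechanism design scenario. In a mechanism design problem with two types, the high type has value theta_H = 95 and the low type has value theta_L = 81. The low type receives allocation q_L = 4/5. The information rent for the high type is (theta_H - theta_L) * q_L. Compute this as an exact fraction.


Step 1: theta_H - theta_L = 95 - 81 = 14
Step 2: Information rent = (theta_H - theta_L) * q_L
Step 3: = 14 * 4/5
Step 4: = 56/5

56/5


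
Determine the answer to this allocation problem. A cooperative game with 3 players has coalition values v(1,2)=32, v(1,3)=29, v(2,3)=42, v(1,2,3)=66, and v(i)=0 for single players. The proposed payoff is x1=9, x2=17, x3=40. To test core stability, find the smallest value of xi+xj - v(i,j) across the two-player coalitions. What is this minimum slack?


Step 1: Slack for coalition (1,2): x1+x2 - v12 = 26 - 32 = -6
Step 2: Slack for coalition (1,3): x1+x3 - v13 = 49 - 29 = 20
Step 3: Slack for coalition (2,3): x2+x3 - v23 = 57 - 42 = 15
Step 4: Minimum slack = min(-6, 20, 15) = -6, attained by (1,2); coalition (1,2) can block (slack < 0), so the allocation is not in the core

-6


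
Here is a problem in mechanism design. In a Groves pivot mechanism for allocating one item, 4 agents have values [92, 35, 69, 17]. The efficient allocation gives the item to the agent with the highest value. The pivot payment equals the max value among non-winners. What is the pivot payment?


Step 1: The efficient winner is agent 0 with value 92
Step 2: Other agents' values: [35, 69, 17]
Step 3: Pivot payment = max(others) = 69
Step 4: The winner pays 69

69


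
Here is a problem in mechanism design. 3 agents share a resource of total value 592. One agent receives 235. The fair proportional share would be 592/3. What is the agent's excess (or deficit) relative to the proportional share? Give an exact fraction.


Step 1: Proportional share = 592/3
Step 2: Agent's actual allocation = 235
Step 3: Excess = 235 - 592/3 = 113/3

113/3


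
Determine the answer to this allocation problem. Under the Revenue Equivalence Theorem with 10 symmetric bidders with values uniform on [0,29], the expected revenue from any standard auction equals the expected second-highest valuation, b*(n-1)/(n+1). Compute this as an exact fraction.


Step 1: By Revenue Equivalence, expected revenue = b*(n-1)/(n+1)
Step 2: Substituting n = 10, b = 29
Step 3: Revenue = 29*(10-1)/(10+1) = 29*9/11
Step 4: Revenue = 261/11

261/11


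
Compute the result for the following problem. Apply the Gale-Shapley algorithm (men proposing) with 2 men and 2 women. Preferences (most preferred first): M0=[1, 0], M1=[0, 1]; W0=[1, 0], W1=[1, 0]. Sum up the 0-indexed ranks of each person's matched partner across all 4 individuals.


Step 1: Run Gale-Shapley (men propose, women hold best offer):
  M0 proposes to W1; she accepts
  M1 proposes to W0; she accepts
Step 2: Final matching: W0-M1, W1-M0
Step 3: 0-indexed ranks (man's rank of his match, then woman's): 0 + 0 + 0 + 1
Step 4: Total rank sum = 1

1


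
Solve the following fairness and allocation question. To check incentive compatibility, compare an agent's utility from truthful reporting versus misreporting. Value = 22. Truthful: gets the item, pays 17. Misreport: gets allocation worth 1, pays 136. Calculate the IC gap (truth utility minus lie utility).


Step 1: U(truth) = value - payment = 22 - 17 = 5
Step 2: U(lie) = allocation - payment = 1 - 136 = -135
Step 3: IC gap = 5 - (-135) = 140

140


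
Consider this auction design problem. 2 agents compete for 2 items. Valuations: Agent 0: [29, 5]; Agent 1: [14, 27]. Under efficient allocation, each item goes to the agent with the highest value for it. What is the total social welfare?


Step 1: For each item, find the maximum value among all agents.
Step 2: Item 0 -> Agent 0 (value 29)
Step 3: Item 1 -> Agent 1 (value 27)
Step 4: Total welfare = 29 + 27 = 56

56


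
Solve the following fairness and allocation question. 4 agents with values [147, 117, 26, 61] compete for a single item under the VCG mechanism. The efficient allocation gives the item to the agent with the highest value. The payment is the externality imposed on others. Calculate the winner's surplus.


Step 1: The winner is the agent with the highest value: agent 0 with value 147
Step 2: Values of other agents: [117, 26, 61]
Step 3: VCG payment = max of others' values = 117
Step 4: Surplus = 147 - 117 = 30

30


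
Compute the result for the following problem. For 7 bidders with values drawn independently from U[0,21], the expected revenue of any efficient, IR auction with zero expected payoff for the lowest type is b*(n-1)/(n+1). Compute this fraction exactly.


Step 1: By Revenue Equivalence, expected revenue = b*(n-1)/(n+1)
Step 2: Substituting n = 7, b = 21
Step 3: Revenue = 21*(7-1)/(7+1) = 21*6/8
Step 4: Revenue = 126/8 = 63/4

63/4


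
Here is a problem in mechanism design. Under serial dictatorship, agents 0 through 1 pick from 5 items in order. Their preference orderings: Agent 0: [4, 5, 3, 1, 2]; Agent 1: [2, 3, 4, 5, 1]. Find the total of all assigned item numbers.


Step 1: Agent 0 picks item 4
Step 2: Agent 1 picks item 2
Step 3: Sum = 4 + 2 = 6

6


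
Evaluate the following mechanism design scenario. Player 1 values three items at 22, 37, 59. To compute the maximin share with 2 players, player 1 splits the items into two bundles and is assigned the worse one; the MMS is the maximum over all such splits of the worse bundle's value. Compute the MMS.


Step 1: Item values = 22, 37, 59
Step 2: Enumerate all 2-bundle partitions and take the smaller bundle:
  Partition 1: {22} vs {37,59} -> bundles 22, 96; min = 22
  Partition 2: {37} vs {22,59} -> bundles 37, 81; min = 37
  Partition 3: {59} vs {22,37} -> bundles 59, 59; min = 59
Step 3: MMS = max(22, 37, 59) = 59

59


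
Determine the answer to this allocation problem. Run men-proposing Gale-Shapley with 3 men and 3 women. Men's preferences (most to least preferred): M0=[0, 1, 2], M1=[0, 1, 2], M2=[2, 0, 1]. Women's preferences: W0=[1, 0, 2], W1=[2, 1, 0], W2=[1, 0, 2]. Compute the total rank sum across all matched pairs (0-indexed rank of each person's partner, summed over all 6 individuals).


Step 1: Run Gale-Shapley (men propose, women hold best offer):
  M0 proposes to W0; she accepts
  M1 proposes to W0; she switches from M0
  M2 proposes to W2; she accepts
  M0 proposes to W1; she accepts
Step 2: Final matching: W0-M1, W1-M0, W2-M2
Step 3: 0-indexed ranks (man's rank of his match, then woman's): 0 + 0 + 1 + 2 + 0 + 2
Step 4: Total rank sum = 5

5


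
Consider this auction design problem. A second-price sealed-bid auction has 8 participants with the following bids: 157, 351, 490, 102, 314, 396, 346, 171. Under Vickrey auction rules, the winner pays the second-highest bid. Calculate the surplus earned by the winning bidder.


Step 1: Sort bids in descending order: 490, 396, 351, 346, 314, 171, 157, 102
Step 2: The winning bid is the highest: 490
Step 3: The payment equals the second-highest bid: 396
Step 4: Surplus = winner's bid - payment = 490 - 396 = 94

94


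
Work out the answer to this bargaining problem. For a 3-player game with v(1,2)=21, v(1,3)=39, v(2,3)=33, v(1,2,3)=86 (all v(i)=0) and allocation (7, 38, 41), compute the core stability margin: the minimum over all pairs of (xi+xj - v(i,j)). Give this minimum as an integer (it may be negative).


Step 1: Slack for coalition (1,2): x1+x2 - v12 = 45 - 21 = 24
Step 2: Slack for coalition (1,3): x1+x3 - v13 = 48 - 39 = 9
Step 3: Slack for coalition (2,3): x2+x3 - v23 = 79 - 33 = 46
Step 4: Minimum slack = min(24, 9, 46) = 9, attained by (1,3); no pair can gain by deviating, so the allocation is in the core

9


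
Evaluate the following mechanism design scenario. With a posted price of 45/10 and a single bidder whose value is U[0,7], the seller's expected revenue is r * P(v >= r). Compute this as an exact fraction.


Step 1: Posted price r = 9/2, value support [0,7]
Step 2: P(v >= r) = (7 - 9/2)/7 = 5/14
Step 3: Expected revenue = r * P(v >= r) = 9/2 * 5/14
Step 4: Revenue = 45/28

45/28


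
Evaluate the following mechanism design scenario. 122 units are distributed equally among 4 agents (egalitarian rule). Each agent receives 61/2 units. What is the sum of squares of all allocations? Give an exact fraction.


Step 1: Each agent's share = 122/4 = 61/2
Step 2: Square of each share = (61/2)^2 = 3721/4
Step 3: Sum of squares = 4 * 3721/4 = 3721

3721


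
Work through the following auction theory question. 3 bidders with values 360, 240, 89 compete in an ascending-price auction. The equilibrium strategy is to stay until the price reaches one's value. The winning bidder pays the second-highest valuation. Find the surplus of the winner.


Step 1: Identify the highest value: 360
Step 2: Identify the second-highest value: 240
Step 3: The final price = second-highest value = 240
Step 4: Surplus = 360 - 240 = 120

120


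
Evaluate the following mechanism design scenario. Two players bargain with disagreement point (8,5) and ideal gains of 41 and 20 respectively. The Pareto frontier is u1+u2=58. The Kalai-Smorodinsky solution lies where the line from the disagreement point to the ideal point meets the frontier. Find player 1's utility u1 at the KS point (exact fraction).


Step 1: At the KS point, (u1-d1)/r1 = (u2-d2)/r2 = t and u1+u2 = 58
Step 2: u1 = d1 + r1*t and u2 = d2 + r2*t, so (d1 + r1*t) + (d2 + r2*t) = 58
Step 3: t = (58 - 8 - 5)/(41 + 20) = 45/61
Step 4: u1 = d1 + r1*t = 8 + 41 * 45/61 = 2333/61
Step 5: (Check: u2 = d2 + r2*t = 1205/61; u1+u2 = 2333/61 + 1205/61 = 58, on the frontier.)

2333/61


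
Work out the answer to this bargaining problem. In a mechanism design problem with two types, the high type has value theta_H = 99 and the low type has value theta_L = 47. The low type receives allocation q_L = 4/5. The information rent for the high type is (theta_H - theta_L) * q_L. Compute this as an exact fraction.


Step 1: theta_H - theta_L = 99 - 47 = 52
Step 2: Information rent = (theta_H - theta_L) * q_L
Step 3: = 52 * 4/5
Step 4: = 208/5

208/5


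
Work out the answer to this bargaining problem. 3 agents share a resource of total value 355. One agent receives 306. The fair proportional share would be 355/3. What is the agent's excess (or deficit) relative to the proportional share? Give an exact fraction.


Step 1: Proportional share = 355/3
Step 2: Agent's actual allocation = 306
Step 3: Excess = 306 - 355/3 = 563/3

563/3


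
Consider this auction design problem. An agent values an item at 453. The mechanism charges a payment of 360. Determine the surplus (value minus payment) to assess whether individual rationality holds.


Step 1: Surplus = value - payment = 453 - 360 = 93
Step 2: IR is satisfied (surplus >= 0)

93


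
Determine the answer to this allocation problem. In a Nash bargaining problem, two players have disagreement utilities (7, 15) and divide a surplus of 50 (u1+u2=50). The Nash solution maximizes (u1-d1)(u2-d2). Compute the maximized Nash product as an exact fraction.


Step 1: The Nash solution splits surplus symmetrically above the disagreement point
Step 2: u1 = (total + d1 - d2)/2 = (50 + 7 - 15)/2 = 21
Step 3: u2 = (total - d1 + d2)/2 = (50 - 7 + 15)/2 = 29
Step 4: Nash product = (21 - 7) * (29 - 15)
Step 5: = 14 * 14 = 196

196


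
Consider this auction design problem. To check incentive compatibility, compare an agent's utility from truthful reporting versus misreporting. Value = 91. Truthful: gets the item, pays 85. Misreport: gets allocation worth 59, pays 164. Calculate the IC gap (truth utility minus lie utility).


Step 1: U(truth) = value - payment = 91 - 85 = 6
Step 2: U(lie) = allocation - payment = 59 - 164 = -105
Step 3: IC gap = 6 - (-105) = 111

111


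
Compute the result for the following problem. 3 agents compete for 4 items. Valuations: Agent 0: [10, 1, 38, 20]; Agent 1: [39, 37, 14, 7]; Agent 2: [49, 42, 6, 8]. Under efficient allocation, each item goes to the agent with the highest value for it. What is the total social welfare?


Step 1: For each item, find the maximum value among all agents.
Step 2: Item 0 -> Agent 2 (value 49)
Step 3: Item 1 -> Agent 2 (value 42)
Step 4: Item 2 -> Agent 0 (value 38)
Step 5: Item 3 -> Agent 0 (value 20)
Step 6: Total welfare = 49 + 42 + 38 + 20 = 149

149


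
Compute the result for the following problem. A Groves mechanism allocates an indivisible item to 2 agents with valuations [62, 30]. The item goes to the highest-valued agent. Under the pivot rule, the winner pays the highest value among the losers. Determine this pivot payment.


Step 1: The efficient winner is agent 0 with value 62
Step 2: Other agents' values: [30]
Step 3: Pivot payment = max(others) = 30
Step 4: The winner pays 30

30


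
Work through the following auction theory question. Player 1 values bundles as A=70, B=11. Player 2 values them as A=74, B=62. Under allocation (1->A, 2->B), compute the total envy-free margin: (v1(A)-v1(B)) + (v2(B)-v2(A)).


Step 1: Player 1's margin = v1(A) - v1(B) = 70 - 11 = 59
Step 2: Player 2's margin = v2(B) - v2(A) = 62 - 74 = -12
Step 3: Total margin = 59 + -12 = 47

47


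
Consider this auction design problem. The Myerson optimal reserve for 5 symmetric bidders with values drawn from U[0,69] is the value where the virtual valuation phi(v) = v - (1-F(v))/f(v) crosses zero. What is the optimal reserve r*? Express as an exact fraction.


Step 1: For U[0,69], F(v) = v/69 and f(v) = 1/69
Step 2: phi(v) = v - (1 - v/69)/(1/69) = v - (69 - v) = 2v - 69
Step 3: Set phi(r*) = 0: 2r* - 69 = 0
Step 4: r* = 69/2 (the number of bidders n = 5 does not enter)

69/2


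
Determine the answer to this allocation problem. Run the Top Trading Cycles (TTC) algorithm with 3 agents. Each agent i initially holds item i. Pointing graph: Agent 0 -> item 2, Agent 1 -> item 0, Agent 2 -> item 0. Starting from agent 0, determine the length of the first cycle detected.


Step 1: Trace the pointer graph from agent 0: 0 -> 2 -> 0
Step 2: A cycle is detected when we revisit agent 0
Step 3: The cycle is: 0 -> 2 -> 0
Step 4: Cycle length = 2

2


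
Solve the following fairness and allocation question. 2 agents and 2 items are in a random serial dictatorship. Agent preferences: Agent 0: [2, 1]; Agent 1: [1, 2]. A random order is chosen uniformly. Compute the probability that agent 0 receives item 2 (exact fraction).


Step 1: Agent 0 wants item 2
Step 2: There are 2 possible orderings of agents
Step 3: In 2 orderings, agent 0 gets item 2
Step 4: Probability = 2/2 = 1

1


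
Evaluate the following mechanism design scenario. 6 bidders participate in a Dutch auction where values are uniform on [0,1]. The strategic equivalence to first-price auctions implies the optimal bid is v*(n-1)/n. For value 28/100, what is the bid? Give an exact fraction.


Step 1: Dutch auctions are strategically equivalent to first-price auctions
Step 2: The equilibrium bid is b(v) = v*(n-1)/n
Step 3: b = 7/25 * 5/6
Step 4: b = 7/30

7/30


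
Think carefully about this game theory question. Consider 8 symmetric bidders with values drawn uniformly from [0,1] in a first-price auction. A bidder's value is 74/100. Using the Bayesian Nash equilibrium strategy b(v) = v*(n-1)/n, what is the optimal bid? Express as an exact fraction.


Step 1: The symmetric BNE bidding function is b(v) = v * (n-1) / n
Step 2: Substitute v = 37/50 and n = 8
Step 3: b = 37/50 * 7/8
Step 4: b = 259/400

259/400


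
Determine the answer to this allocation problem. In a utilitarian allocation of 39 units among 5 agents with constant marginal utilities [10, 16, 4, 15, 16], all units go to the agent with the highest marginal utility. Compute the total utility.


Step 1: The marginal utilities are [10, 16, 4, 15, 16]
Step 2: The highest marginal utility is 16
Step 3: All 39 units go to that agent
Step 4: Total utility = 16 * 39 = 624

624


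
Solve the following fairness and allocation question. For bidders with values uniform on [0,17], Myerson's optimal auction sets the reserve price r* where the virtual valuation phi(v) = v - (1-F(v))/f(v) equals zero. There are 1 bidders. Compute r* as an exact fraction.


Step 1: For U[0,17], F(v) = v/17 and f(v) = 1/17
Step 2: phi(v) = v - (1 - v/17)/(1/17) = v - (17 - v) = 2v - 17
Step 3: Set phi(r*) = 0: 2r* - 17 = 0
Step 4: r* = 17/2 (the number of bidders n = 1 does not enter)

17/2


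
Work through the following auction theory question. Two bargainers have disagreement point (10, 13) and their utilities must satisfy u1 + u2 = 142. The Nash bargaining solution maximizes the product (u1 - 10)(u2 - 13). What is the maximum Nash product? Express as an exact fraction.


Step 1: The Nash solution splits surplus symmetrically above the disagreement point
Step 2: u1 = (total + d1 - d2)/2 = (142 + 10 - 13)/2 = 139/2
Step 3: u2 = (total - d1 + d2)/2 = (142 - 10 + 13)/2 = 145/2
Step 4: Nash product = (139/2 - 10) * (145/2 - 13)
Step 5: = 119/2 * 119/2 = 14161/4

14161/4


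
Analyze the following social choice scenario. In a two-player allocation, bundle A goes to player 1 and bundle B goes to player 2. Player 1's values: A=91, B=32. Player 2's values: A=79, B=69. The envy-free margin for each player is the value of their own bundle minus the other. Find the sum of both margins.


Step 1: Player 1's margin = v1(A) - v1(B) = 91 - 32 = 59
Step 2: Player 2's margin = v2(B) - v2(A) = 69 - 79 = -10
Step 3: Total margin = 59 + -10 = 49

49


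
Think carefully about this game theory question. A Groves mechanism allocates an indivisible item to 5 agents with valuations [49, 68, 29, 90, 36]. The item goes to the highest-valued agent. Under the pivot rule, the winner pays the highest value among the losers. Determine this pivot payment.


Step 1: The efficient winner is agent 3 with value 90
Step 2: Other agents' values: [49, 68, 29, 36]
Step 3: Pivot payment = max(others) = 68
Step 4: The winner pays 68

68


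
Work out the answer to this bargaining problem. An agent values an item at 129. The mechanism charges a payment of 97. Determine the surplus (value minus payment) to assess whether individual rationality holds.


Step 1: Surplus = value - payment = 129 - 97 = 32
Step 2: IR is satisfied (surplus >= 0)

32


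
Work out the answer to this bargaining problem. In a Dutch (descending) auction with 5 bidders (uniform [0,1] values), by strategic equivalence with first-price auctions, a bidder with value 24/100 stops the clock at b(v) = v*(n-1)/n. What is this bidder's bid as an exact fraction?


Step 1: Dutch auctions are strategically equivalent to first-price auctions
Step 2: The equilibrium bid is b(v) = v*(n-1)/n
Step 3: b = 6/25 * 4/5
Step 4: b = 24/125

24/125


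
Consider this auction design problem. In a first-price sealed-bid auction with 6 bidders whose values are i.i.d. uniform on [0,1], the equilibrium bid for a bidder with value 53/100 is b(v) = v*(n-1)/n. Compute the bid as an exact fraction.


Step 1: The symmetric BNE bidding function is b(v) = v * (n-1) / n
Step 2: Substitute v = 53/100 and n = 6
Step 3: b = 53/100 * 5/6
Step 4: b = 53/120

53/120


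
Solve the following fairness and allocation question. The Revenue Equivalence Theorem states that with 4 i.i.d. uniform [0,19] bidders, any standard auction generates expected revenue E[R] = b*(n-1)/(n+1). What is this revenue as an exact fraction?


Step 1: By Revenue Equivalence, expected revenue = b*(n-1)/(n+1)
Step 2: Substituting n = 4, b = 19
Step 3: Revenue = 19*(4-1)/(4+1) = 19*3/5
Step 4: Revenue = 57/5

57/5


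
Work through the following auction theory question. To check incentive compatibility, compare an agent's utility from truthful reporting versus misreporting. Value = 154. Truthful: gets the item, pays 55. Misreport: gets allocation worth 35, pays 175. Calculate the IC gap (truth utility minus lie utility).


Step 1: U(truth) = value - payment = 154 - 55 = 99
Step 2: U(lie) = allocation - payment = 35 - 175 = -140
Step 3: IC gap = 99 - (-140) = 239

239


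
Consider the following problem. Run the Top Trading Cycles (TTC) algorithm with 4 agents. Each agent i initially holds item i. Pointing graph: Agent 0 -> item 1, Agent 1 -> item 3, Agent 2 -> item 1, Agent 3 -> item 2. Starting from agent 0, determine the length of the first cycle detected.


Step 1: Trace the pointer graph from agent 0: 0 -> 1 -> 3 -> 2 -> 1
Step 2: A cycle is detected when we revisit agent 1
Step 3: The cycle is: 1 -> 3 -> 2 -> 1
Step 4: Cycle length = 3

3


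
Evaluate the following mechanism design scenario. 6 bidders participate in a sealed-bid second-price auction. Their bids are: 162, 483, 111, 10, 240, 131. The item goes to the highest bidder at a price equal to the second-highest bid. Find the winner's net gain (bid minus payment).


Step 1: Sort bids in descending order: 483, 240, 162, 131, 111, 10
Step 2: The winning bid is the highest: 483
Step 3: The payment equals the second-highest bid: 240
Step 4: Surplus = winner's bid - payment = 483 - 240 = 243

243


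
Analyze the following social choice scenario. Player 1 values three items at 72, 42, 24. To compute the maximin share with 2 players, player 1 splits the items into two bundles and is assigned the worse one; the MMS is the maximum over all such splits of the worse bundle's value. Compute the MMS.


Step 1: Item values = 72, 42, 24
Step 2: Enumerate all 2-bundle partitions and take the smaller bundle:
  Partition 1: {72} vs {42,24} -> bundles 72, 66; min = 66
  Partition 2: {42} vs {72,24} -> bundles 42, 96; min = 42
  Partition 3: {24} vs {72,42} -> bundles 24, 114; min = 24
Step 3: MMS = max(66, 42, 24) = 66

66


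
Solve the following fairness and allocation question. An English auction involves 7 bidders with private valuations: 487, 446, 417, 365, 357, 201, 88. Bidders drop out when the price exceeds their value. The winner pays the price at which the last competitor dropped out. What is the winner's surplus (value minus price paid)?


Step 1: Identify the highest value: 487
Step 2: Identify the second-highest value: 446
Step 3: The final price = second-highest value = 446
Step 4: Surplus = 487 - 446 = 41

41
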